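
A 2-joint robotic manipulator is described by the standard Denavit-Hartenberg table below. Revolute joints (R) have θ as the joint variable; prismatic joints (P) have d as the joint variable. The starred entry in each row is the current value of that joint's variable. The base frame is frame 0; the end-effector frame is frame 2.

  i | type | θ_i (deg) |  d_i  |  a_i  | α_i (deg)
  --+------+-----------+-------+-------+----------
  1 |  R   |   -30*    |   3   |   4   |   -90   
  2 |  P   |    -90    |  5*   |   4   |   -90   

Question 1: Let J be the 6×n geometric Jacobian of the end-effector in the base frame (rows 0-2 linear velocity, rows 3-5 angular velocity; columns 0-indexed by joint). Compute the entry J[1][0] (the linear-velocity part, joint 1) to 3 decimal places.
axis z_0 = ẑ; lever o_n−o_0 = (5.9641,2.3301,7.0000)
cross product → J_v[:, 0] = (-2.3301,5.9641,0.0000)
J_ω[:, 0] = z_0
entry J[1][0] = 5.9641

5.964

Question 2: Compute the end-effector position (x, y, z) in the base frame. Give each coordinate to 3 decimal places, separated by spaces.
after link 1: o_1 = (3.4641, -2.0000, 3.0000)
after link 2: o_2 = (5.9641, 2.3301, 7.0000)

5.964 2.330 7.000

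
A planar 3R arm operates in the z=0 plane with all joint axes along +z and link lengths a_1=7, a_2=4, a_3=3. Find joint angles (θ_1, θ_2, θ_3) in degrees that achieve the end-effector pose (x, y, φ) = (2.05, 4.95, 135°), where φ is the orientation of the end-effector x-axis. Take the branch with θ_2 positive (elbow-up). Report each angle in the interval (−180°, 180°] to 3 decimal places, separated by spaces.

wrist centre = target − a_3·(cos φ, sin φ) = (4.1713, 2.8287)
cos θ_2 = (25.4013−7²−4²)/(2·7·4) = -0.7071; θ_2 = 135.0010° (elbow-up)
β = atan2(2.8287,4.1713) = 34.1422°; ψ = atan2(2.8284,4.1715) = 34.1381°
θ_1 = β − ψ = 0.0041°
θ_3 = φ − θ_1 − θ_2 = -0.0051° (wrapped to (-180°,180°])

0.004 135.001 -0.005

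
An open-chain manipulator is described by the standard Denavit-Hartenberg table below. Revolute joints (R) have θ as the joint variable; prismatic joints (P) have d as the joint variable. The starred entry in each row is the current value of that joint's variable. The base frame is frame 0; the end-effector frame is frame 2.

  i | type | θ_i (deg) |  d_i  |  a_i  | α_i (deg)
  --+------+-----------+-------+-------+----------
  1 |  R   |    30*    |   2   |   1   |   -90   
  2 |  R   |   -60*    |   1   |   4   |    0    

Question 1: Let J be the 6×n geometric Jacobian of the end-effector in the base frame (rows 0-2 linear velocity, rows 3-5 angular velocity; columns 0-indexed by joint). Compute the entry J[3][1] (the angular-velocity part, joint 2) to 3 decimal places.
axis z_1 = (-0.5000,0.8660,0.0000); lever o_n−o_1 = (1.2321,1.8660,3.4641)
cross product → J_v[:, 1] = (3.0000,1.7321,-2.0000)
J_ω[:, 1] = z_1
entry J[3][1] = -0.5000

-0.500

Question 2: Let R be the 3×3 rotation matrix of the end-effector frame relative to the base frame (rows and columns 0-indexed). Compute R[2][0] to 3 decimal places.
0.866

End-effector x-axis (col 0 of R) = (0.4330,0.2500,0.8660)
R[2][0] = 0.8660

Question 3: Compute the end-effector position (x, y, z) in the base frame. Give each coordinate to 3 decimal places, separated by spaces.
2.098 2.366 5.464

after link 1: o_1 = (0.8660, 0.5000, 2.0000)
after link 2: o_2 = (2.0981, 2.3660, 5.4641)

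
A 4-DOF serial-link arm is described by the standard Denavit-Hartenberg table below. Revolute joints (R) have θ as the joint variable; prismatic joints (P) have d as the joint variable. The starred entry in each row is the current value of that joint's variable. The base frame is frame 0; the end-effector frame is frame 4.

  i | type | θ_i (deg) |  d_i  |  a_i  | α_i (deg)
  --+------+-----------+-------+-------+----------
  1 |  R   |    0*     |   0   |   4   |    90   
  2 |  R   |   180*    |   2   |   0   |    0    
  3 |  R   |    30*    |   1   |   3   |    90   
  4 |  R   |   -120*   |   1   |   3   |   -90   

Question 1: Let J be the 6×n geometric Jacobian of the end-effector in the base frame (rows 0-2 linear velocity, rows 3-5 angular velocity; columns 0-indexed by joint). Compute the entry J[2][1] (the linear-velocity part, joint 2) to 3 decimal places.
-1.799

axis z_1 = (0.0000,-1.0000,0.0000); lever o_n−o_1 = (-1.7990,-0.4019,0.1160)
cross product → J_v[:, 1] = (-0.1160,-0.0000,-1.7990)
J_ω[:, 1] = z_1
entry J[2][1] = -1.7990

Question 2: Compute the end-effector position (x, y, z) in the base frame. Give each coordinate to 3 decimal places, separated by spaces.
2.201 -0.402 0.116

after link 1: o_1 = (4.0000, 0.0000, 0.0000)
after link 2: o_2 = (4.0000, -2.0000, 0.0000)
after link 3: o_3 = (1.4019, -3.0000, -1.5000)
after link 4: o_4 = (2.2010, -0.4019, 0.1160)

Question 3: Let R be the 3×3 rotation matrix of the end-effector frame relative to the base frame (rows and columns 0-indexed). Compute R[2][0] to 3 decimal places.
End-effector x-axis (col 0 of R) = (0.4330,0.8660,0.2500)
R[2][0] = 0.2500

0.250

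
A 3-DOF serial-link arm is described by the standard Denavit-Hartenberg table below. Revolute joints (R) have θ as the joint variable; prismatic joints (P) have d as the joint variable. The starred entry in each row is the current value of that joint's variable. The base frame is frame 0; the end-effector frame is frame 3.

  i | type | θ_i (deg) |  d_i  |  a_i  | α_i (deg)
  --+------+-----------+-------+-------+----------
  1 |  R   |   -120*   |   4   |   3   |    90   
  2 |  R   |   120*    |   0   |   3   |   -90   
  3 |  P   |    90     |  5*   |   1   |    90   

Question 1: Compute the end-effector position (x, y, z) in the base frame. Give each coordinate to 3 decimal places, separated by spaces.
after link 1: o_1 = (-1.5000, -2.5981, 4.0000)
after link 2: o_2 = (-0.7500, -1.2990, 6.5981)
after link 3: o_3 = (2.2811, 1.9510, 4.0981)

2.281 1.951 4.098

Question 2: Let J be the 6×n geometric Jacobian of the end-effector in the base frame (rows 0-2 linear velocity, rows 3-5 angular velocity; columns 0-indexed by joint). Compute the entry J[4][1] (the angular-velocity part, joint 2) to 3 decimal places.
0.500

axis z_1 = (-0.8660,0.5000,0.0000); lever o_n−o_1 = (3.7811,4.5490,0.0981)
cross product → J_v[:, 1] = (0.0490,0.0849,-5.8301)
J_ω[:, 1] = z_1
entry J[4][1] = 0.5000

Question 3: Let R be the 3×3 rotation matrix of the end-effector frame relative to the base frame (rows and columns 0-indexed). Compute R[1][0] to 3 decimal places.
-0.500

End-effector x-axis (col 0 of R) = (0.8660,-0.5000,-0.0000)
R[1][0] = -0.5000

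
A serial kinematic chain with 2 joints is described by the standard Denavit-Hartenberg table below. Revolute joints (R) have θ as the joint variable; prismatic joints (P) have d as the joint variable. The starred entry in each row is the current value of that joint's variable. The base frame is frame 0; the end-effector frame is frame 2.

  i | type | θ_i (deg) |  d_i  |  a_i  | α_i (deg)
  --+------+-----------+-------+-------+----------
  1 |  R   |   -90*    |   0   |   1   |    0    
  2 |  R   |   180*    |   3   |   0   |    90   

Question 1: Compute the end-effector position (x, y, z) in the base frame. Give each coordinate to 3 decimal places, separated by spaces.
0.000 -1.000 3.000

after link 1: o_1 = (0.0000, -1.0000, 0.0000)
after link 2: o_2 = (0.0000, -1.0000, 3.0000)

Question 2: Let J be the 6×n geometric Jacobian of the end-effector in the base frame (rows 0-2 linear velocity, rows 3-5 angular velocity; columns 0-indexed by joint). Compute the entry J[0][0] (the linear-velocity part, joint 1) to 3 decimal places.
1.000

axis z_0 = ẑ; lever o_n−o_0 = (0.0000,-1.0000,3.0000)
cross product → J_v[:, 0] = (1.0000,0.0000,-0.0000)
J_ω[:, 0] = z_0
entry J[0][0] = 1.0000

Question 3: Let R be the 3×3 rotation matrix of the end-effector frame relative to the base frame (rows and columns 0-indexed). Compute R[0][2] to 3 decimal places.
1.000

End-effector z-axis (col 2 of R) = (1.0000,-0.0000,0.0000)
R[0][2] = 1.0000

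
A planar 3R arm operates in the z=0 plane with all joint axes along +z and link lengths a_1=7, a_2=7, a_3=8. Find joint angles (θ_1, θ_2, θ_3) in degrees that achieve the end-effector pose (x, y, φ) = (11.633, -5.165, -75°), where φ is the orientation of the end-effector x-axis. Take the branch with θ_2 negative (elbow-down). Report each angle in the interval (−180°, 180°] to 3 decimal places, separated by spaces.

wrist centre = target − a_3·(cos φ, sin φ) = (9.5624, 2.5624)
cos θ_2 = (98.0063−7²−7²)/(2·7·7) = 0.0001; θ_2 = -89.9963° (elbow-down)
β = atan2(2.5624,9.5624) = 15.0009°; ψ = atan2(-7.0000,7.0005) = -44.9981°
θ_1 = β − ψ = 59.9990°
θ_3 = φ − θ_1 − θ_2 = -45.0027° (wrapped to (-180°,180°])

59.999 -89.996 -45.003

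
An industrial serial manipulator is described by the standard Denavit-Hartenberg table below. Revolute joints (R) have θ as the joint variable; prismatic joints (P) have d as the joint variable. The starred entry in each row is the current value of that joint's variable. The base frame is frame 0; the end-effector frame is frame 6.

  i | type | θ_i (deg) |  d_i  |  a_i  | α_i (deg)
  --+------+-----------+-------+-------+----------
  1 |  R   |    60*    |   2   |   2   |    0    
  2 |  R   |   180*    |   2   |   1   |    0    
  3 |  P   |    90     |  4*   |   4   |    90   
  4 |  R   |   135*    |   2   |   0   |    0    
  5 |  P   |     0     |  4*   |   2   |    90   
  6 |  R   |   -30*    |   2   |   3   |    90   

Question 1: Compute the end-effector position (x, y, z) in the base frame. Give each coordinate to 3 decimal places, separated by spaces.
after link 1: o_1 = (1.0000, 1.7321, 2.0000)
after link 2: o_2 = (0.5000, 0.8660, 4.0000)
after link 3: o_3 = (3.9641, -1.1340, 8.0000)
after link 4: o_4 = (2.9641, -2.8660, 8.0000)
after link 5: o_5 = (-0.2606, -5.6230, 9.4142)
after link 6: o_6 = (0.1231, -4.1125, 12.6655)

0.123 -4.113 12.666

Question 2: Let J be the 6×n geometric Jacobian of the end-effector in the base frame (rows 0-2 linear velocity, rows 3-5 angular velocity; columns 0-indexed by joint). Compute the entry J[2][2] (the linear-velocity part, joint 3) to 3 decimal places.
1.000

prismatic axis z_2 = (0.0000,0.0000,1.0000)
J_v[:, 2] = z_2; J_ω[:, 2] = (0,0,0)
entry J[2][2] = 1.0000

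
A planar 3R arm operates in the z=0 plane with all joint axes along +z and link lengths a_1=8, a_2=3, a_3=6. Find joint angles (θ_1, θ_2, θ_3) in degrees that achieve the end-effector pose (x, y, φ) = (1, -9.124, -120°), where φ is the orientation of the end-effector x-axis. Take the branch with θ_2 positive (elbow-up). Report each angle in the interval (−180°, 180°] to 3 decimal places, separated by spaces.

-59.995 150.007 149.988

wrist centre = target − a_3·(cos φ, sin φ) = (4.0000, -3.9278)
cos θ_2 = (31.4280−8²−3²)/(2·8·3) = -0.8661; θ_2 = 150.0067° (elbow-up)
β = atan2(-3.9278,4.0000) = -44.4786°; ψ = atan2(1.4997,5.4017) = 15.5163°
θ_1 = β − ψ = -59.9949°
θ_3 = φ − θ_1 − θ_2 = 149.9882° (wrapped to (-180°,180°])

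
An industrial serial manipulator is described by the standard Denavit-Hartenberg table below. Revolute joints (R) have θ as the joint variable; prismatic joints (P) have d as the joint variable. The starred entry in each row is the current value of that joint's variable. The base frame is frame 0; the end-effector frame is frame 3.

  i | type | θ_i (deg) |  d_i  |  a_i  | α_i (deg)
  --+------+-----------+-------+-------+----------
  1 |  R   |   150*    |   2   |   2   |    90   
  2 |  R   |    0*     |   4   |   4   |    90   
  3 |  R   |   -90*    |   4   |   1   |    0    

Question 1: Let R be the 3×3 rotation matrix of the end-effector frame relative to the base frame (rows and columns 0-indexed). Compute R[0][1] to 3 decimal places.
-0.866

End-effector y-axis (col 1 of R) = (-0.8660,0.5000,0.0000)
R[0][1] = -0.8660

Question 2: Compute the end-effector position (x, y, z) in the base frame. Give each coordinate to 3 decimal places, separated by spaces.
after link 1: o_1 = (-1.7321, 1.0000, 2.0000)
after link 2: o_2 = (-3.1962, 6.4641, 2.0000)
after link 3: o_3 = (-3.6962, 5.5981, -2.0000)

-3.696 5.598 -2.000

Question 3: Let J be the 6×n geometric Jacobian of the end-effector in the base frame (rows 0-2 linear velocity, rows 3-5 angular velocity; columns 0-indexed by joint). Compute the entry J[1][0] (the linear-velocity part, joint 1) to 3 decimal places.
-3.696

axis z_0 = ẑ; lever o_n−o_0 = (-3.6962,5.5981,-2.0000)
cross product → J_v[:, 0] = (-5.5981,-3.6962,0.0000)
J_ω[:, 0] = z_0
entry J[1][0] = -3.6962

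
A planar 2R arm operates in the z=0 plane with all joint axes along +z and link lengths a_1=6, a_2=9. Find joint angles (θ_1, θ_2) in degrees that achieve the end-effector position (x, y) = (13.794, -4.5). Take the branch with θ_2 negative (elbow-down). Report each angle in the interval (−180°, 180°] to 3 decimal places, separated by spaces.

0.004 -30.007

cos θ_2 = (210.5244−6²−9²)/(2·6·9) = 0.8660; θ_2 = -30.0067° (elbow-down)
β = atan2(-4.5000,13.7940) = -18.0678°; ψ = atan2(-4.5009,13.7937) = -18.0716°
θ_1 = β − ψ = 0.0038°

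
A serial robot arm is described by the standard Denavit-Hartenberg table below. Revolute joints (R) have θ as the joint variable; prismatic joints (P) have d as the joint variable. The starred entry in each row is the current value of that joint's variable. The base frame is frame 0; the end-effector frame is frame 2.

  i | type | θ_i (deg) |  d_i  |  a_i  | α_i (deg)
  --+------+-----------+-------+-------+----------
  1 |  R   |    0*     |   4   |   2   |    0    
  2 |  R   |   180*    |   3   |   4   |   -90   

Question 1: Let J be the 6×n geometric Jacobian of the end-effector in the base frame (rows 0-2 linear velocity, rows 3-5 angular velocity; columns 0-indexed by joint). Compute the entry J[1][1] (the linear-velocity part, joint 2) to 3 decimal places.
-4.000

axis z_1 = (0.0000,0.0000,1.0000); lever o_n−o_1 = (-4.0000,0.0000,3.0000)
cross product → J_v[:, 1] = (-0.0000,-4.0000,0.0000)
J_ω[:, 1] = z_1
entry J[1][1] = -4.0000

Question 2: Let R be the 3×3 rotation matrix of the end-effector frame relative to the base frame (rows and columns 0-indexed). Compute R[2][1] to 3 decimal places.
-1.000

End-effector y-axis (col 1 of R) = (-0.0000,-0.0000,-1.0000)
R[2][1] = -1.0000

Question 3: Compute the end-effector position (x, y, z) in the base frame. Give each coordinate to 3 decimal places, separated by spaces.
-2.000 0.000 7.000

after link 1: o_1 = (2.0000, 0.0000, 4.0000)
after link 2: o_2 = (-2.0000, 0.0000, 7.0000)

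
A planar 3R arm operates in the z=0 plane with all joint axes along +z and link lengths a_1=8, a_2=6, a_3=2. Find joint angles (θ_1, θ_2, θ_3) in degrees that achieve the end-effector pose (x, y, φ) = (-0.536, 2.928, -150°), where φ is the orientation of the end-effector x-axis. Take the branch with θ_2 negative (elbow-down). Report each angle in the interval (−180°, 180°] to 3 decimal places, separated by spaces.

120.000 -150.002 -119.998

wrist centre = target − a_3·(cos φ, sin φ) = (1.1961, 3.9280)
cos θ_2 = (16.8597−8²−6²)/(2·8·6) = -0.8660; θ_2 = -150.0022° (elbow-down)
β = atan2(3.9280,1.1961) = 73.0648°; ψ = atan2(-2.9998,2.8037) = -46.9350°
θ_1 = β − ψ = 119.9998°
θ_3 = φ − θ_1 − θ_2 = -119.9976° (wrapped to (-180°,180°])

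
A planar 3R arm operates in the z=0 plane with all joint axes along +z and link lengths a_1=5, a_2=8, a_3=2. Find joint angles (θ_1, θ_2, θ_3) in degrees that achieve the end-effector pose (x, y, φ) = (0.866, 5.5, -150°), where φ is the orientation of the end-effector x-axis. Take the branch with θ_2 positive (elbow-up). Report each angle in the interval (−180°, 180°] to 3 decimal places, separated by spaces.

-13.573 120.000 103.573

wrist centre = target − a_3·(cos φ, sin φ) = (2.5981, 6.5000)
cos θ_2 = (48.9999−5²−8²)/(2·5·8) = -0.5000; θ_2 = 120.0001° (elbow-up)
β = atan2(6.5000,2.5981) = 68.2134°; ψ = atan2(6.9282,1.0000) = 81.7869°
θ_1 = β − ψ = -13.5735°
θ_3 = φ − θ_1 − θ_2 = 103.5734° (wrapped to (-180°,180°])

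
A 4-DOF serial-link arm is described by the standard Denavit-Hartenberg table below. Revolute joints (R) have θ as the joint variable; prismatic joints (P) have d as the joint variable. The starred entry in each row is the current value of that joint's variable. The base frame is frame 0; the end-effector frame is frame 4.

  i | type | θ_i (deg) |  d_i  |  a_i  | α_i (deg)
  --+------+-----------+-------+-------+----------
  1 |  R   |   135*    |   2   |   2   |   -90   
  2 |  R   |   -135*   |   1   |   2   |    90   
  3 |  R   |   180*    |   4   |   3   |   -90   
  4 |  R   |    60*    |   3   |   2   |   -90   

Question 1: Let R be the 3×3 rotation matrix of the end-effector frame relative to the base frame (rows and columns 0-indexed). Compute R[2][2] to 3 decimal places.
End-effector z-axis (col 2 of R) = (0.1830,-0.1830,0.9659)
R[2][2] = 0.9659

0.966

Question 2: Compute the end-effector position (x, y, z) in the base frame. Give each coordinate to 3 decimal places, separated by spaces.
after link 1: o_1 = (-1.4142, 1.4142, 2.0000)
after link 2: o_2 = (-1.1213, -0.2929, 3.4142)
after link 3: o_3 = (-0.6213, -0.7929, -1.5355)
after link 4: o_4 = (0.1340, 2.6945, -1.0179)

0.134 2.694 -1.018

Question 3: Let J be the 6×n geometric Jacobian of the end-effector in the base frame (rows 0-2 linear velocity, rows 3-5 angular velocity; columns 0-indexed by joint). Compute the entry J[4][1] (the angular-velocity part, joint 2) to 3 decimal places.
axis z_1 = (-0.7071,-0.7071,0.0000); lever o_n−o_1 = (1.5482,1.2802,-3.0179)
cross product → J_v[:, 1] = (2.1340,-2.1340,0.1895)
J_ω[:, 1] = z_1
entry J[4][1] = -0.7071

-0.707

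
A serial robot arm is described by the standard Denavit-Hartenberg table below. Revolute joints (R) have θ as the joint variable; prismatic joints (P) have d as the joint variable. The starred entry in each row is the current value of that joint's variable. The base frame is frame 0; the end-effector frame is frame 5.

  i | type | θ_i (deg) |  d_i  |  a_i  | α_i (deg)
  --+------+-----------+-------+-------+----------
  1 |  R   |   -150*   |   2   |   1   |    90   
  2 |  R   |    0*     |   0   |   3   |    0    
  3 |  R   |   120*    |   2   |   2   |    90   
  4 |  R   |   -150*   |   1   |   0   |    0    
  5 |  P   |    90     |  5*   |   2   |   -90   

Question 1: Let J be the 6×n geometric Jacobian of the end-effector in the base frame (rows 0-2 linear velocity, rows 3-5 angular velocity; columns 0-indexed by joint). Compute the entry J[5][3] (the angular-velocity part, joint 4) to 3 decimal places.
axis z_3 = (-0.7500,-0.4330,0.5000); lever o_n−o_3 = (-3.2010,-3.8481,3.8660)
cross product → J_v[:, 3] = (0.2500,1.2990,1.5000)
J_ω[:, 3] = z_3
entry J[5][3] = 0.5000

0.500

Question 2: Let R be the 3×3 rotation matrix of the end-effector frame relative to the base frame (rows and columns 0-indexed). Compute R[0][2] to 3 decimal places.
End-effector z-axis (col 2 of R) = (0.1250,0.6495,0.7500)
R[0][2] = 0.1250

0.125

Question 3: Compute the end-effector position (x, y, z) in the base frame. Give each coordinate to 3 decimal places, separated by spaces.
-6.799 -3.616 7.598

after link 1: o_1 = (-0.8660, -0.5000, 2.0000)
after link 2: o_2 = (-3.4641, -2.0000, 2.0000)
after link 3: o_3 = (-3.5981, 0.2321, 3.7321)
after link 4: o_4 = (-4.3481, -0.2010, 4.2321)
after link 5: o_5 = (-6.7990, -3.6160, 7.5981)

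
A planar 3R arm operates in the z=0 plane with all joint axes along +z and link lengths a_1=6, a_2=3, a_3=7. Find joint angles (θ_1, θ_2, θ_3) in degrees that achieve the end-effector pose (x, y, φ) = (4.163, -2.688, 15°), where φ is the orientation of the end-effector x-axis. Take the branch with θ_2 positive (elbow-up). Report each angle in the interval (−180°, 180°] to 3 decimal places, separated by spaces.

wrist centre = target − a_3·(cos φ, sin φ) = (-2.5985, -4.4997)
cos θ_2 = (26.9997−6²−3²)/(2·6·3) = -0.5000; θ_2 = 120.0005° (elbow-up)
β = atan2(-4.4997,-2.5985) = -120.0053°; ψ = atan2(2.5981,4.5000) = 30.0000°
θ_1 = β − ψ = -150.0053°
θ_3 = φ − θ_1 − θ_2 = 45.0048° (wrapped to (-180°,180°])

-150.005 120.001 45.005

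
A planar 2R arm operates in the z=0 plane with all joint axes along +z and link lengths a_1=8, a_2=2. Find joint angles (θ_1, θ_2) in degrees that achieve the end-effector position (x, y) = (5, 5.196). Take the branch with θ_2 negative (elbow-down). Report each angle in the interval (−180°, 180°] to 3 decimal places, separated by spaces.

59.999 -120.003

cos θ_2 = (51.9984−8²−2²)/(2·8·2) = -0.5000; θ_2 = -120.0033° (elbow-down)
β = atan2(5.1960,5.0000) = 46.1013°; ψ = atan2(-1.7320,6.9999) = -13.8976°
θ_1 = β − ψ = 59.9989°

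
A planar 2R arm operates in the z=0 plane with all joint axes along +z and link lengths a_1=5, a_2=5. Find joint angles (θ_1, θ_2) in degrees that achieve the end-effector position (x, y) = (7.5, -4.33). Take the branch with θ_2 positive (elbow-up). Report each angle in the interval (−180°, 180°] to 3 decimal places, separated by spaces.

cos θ_2 = (74.9989−5²−5²)/(2·5·5) = 0.5000; θ_2 = 60.0015° (elbow-up)
β = atan2(-4.3300,7.5000) = -29.9993°; ψ = atan2(4.3302,7.4999) = 30.0007°
θ_1 = β − ψ = -60.0000°

-60.000 60.001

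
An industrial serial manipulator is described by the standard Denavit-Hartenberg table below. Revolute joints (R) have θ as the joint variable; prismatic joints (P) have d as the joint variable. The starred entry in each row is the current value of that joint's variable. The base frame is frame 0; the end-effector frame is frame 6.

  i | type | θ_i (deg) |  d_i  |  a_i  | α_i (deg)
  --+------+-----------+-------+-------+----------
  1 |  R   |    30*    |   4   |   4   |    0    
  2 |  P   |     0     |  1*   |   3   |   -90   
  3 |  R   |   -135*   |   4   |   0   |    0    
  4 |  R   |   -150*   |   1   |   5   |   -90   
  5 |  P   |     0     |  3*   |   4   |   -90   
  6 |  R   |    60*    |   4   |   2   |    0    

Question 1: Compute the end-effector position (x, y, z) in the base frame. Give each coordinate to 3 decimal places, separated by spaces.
after link 1: o_1 = (3.4641, 2.0000, 4.0000)
after link 2: o_2 = (6.0622, 3.5000, 5.0000)
after link 3: o_3 = (4.0622, 6.9641, 5.0000)
after link 4: o_4 = (4.6829, 8.4772, 0.1704)
after link 5: o_5 = (3.0699, 7.5459, -4.4698)
after link 6: o_6 = (6.7430, 5.0477, -4.9874)

6.743 5.048 -4.987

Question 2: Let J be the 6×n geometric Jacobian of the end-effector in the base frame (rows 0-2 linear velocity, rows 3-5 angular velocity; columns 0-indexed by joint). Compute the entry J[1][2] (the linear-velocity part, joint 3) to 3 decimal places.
axis z_2 = (-0.5000,0.8660,0.0000); lever o_n−o_2 = (0.6808,1.5477,-9.9874)
cross product → J_v[:, 2] = (-8.6494,-4.9937,-1.3634)
J_ω[:, 2] = z_2
entry J[1][2] = -4.9937

-4.994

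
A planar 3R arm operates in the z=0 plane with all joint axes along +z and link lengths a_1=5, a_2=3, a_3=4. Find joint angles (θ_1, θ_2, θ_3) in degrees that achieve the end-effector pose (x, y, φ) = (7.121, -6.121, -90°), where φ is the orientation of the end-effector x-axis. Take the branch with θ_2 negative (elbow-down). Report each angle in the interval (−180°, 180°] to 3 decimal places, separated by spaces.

0.007 -45.016 -44.991

wrist centre = target − a_3·(cos φ, sin φ) = (7.1210, -2.1210)
cos θ_2 = (55.2073−5²−3²)/(2·5·3) = 0.7069; θ_2 = -45.0160° (elbow-down)
β = atan2(-2.1210,7.1210) = -16.5862°; ψ = atan2(-2.1219,7.1207) = -16.5936°
θ_1 = β − ψ = 0.0073°
θ_3 = φ − θ_1 − θ_2 = -44.9913° (wrapped to (-180°,180°])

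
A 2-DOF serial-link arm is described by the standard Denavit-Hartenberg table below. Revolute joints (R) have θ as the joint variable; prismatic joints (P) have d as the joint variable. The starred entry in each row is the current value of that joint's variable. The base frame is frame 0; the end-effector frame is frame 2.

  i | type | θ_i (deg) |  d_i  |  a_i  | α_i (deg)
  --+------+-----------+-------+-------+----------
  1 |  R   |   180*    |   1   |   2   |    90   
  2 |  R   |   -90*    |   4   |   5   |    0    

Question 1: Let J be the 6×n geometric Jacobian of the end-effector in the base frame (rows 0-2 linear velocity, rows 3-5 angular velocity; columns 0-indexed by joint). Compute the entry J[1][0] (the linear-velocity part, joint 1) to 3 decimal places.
axis z_0 = ẑ; lever o_n−o_0 = (-2.0000,4.0000,-4.0000)
cross product → J_v[:, 0] = (-4.0000,-2.0000,0.0000)
J_ω[:, 0] = z_0
entry J[1][0] = -2.0000

-2.000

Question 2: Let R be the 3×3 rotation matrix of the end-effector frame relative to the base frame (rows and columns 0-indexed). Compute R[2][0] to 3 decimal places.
-1.000

End-effector x-axis (col 0 of R) = (-0.0000,0.0000,-1.0000)
R[2][0] = -1.0000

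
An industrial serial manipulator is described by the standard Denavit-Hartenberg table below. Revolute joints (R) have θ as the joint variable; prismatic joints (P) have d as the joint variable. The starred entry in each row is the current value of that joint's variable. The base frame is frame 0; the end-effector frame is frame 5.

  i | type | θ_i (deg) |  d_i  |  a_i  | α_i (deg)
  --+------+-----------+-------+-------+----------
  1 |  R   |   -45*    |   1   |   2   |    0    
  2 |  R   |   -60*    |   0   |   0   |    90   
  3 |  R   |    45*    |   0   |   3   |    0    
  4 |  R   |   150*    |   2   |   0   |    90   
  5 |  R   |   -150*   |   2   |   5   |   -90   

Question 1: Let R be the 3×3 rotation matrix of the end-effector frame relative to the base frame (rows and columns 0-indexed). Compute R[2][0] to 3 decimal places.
0.224

End-effector x-axis (col 0 of R) = (0.2665,-0.9374,0.2241)
R[2][0] = 0.2241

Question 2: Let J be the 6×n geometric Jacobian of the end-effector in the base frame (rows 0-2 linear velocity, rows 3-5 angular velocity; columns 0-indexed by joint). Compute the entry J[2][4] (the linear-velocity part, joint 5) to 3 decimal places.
-0.647

axis z_4 = (0.0670,0.2500,0.9659); lever o_n−o_4 = (1.4663,-4.1871,3.0526)
cross product → J_v[:, 4] = (4.8076,1.2118,-0.6470)
J_ω[:, 4] = z_4
entry J[2][4] = -0.6470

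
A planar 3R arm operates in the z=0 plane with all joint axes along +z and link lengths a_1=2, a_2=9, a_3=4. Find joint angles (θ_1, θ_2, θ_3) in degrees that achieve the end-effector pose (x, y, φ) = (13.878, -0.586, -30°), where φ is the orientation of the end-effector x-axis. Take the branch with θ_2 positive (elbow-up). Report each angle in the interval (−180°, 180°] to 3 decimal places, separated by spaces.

wrist centre = target − a_3·(cos φ, sin φ) = (10.4139, 1.4140)
cos θ_2 = (110.4487−2²−9²)/(2·2·9) = 0.7069; θ_2 = 45.0161° (elbow-up)
β = atan2(1.4140,10.4139) = 7.7323°; ψ = atan2(6.3658,8.3622) = 37.2804°
θ_1 = β − ψ = -29.5481°
θ_3 = φ − θ_1 − θ_2 = -45.4680° (wrapped to (-180°,180°])

-29.548 45.016 -45.468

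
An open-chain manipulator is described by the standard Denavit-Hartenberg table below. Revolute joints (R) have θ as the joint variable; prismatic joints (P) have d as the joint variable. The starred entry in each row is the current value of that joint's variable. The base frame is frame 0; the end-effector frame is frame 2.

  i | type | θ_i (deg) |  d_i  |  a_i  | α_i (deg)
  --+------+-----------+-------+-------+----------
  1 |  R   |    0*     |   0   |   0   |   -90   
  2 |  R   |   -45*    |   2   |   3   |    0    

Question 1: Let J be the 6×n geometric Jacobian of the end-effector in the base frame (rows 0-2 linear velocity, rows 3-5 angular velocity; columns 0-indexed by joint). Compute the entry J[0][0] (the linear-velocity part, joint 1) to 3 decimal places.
axis z_0 = ẑ; lever o_n−o_0 = (2.1213,2.0000,2.1213)
cross product → J_v[:, 0] = (-2.0000,2.1213,0.0000)
J_ω[:, 0] = z_0
entry J[0][0] = -2.0000

-2.000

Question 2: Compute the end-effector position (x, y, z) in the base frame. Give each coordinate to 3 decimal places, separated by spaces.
after link 1: o_1 = (0.0000, 0.0000, 0.0000)
after link 2: o_2 = (2.1213, 2.0000, 2.1213)

2.121 2.000 2.121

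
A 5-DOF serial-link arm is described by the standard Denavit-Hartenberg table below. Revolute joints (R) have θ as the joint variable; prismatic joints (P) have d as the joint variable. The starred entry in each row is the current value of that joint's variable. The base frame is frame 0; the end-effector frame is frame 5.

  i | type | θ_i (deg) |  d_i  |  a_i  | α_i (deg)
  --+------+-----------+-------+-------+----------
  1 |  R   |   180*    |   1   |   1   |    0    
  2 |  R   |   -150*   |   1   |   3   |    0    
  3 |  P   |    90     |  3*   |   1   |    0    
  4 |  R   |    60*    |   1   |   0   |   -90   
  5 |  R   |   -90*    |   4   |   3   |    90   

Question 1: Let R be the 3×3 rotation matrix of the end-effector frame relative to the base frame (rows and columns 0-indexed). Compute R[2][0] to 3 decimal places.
1.000

End-effector x-axis (col 0 of R) = (-0.0000,0.0000,1.0000)
R[2][0] = 1.0000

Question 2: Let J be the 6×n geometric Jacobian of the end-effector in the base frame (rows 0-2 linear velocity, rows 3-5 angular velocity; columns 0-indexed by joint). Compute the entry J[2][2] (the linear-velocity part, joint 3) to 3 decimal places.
1.000

prismatic axis z_2 = (0.0000,0.0000,1.0000)
J_v[:, 2] = z_2; J_ω[:, 2] = (0,0,0)
entry J[2][2] = 1.0000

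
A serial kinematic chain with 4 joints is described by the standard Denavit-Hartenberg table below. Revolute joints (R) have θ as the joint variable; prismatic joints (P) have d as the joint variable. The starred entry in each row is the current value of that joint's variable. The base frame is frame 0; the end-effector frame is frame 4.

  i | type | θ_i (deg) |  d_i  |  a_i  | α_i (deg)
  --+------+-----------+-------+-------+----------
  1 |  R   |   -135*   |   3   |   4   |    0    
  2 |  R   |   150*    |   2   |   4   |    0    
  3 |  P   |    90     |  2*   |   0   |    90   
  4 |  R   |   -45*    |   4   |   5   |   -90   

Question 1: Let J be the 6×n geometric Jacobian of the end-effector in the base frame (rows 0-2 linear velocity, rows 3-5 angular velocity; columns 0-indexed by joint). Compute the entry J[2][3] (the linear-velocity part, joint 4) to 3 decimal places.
axis z_3 = (0.9659,0.2588,0.0000); lever o_n−o_3 = (2.9486,4.4503,-3.5355)
cross product → J_v[:, 3] = (-0.9151,3.4151,3.5355)
J_ω[:, 3] = z_3
entry J[2][3] = 3.5355

3.536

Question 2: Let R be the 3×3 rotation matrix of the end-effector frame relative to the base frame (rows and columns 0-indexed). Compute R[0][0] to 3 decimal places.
End-effector x-axis (col 0 of R) = (-0.1830,0.6830,-0.7071)
R[0][0] = -0.1830

-0.183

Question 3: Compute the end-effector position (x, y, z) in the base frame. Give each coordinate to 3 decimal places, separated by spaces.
after link 1: o_1 = (-2.8284, -2.8284, 3.0000)
after link 2: o_2 = (1.0353, -1.7932, 5.0000)
after link 3: o_3 = (1.0353, -1.7932, 7.0000)
after link 4: o_4 = (3.9839, 2.6572, 3.4645)

3.984 2.657 3.464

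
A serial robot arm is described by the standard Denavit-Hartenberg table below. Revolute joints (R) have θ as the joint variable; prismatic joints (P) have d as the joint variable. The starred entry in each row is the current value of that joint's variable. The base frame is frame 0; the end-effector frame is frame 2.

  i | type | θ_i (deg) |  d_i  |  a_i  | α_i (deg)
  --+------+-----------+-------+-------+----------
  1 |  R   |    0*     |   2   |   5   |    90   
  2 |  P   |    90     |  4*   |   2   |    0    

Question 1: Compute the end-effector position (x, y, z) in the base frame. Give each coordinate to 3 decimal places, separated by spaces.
5.000 -4.000 4.000

after link 1: o_1 = (5.0000, 0.0000, 2.0000)
after link 2: o_2 = (5.0000, -4.0000, 4.0000)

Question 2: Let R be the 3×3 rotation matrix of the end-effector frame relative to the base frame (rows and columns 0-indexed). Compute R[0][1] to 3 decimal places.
-1.000

End-effector y-axis (col 1 of R) = (-1.0000,0.0000,0.0000)
R[0][1] = -1.0000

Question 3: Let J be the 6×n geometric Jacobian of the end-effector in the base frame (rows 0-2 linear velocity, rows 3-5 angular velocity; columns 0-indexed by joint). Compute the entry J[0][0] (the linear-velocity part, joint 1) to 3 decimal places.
axis z_0 = ẑ; lever o_n−o_0 = (5.0000,-4.0000,4.0000)
cross product → J_v[:, 0] = (4.0000,5.0000,-0.0000)
J_ω[:, 0] = z_0
entry J[0][0] = 4.0000

4.000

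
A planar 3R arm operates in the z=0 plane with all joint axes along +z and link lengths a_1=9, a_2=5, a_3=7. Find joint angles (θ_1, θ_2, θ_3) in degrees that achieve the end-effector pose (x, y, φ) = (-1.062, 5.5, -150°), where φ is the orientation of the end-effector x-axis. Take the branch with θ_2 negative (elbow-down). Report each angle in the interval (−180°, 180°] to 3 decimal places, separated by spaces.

89.999 -89.999 -150.000

wrist centre = target − a_3·(cos φ, sin φ) = (5.0002, 9.0000)
cos θ_2 = (106.0018−9²−5²)/(2·9·5) = 0.0000; θ_2 = -89.9989° (elbow-down)
β = atan2(9.0000,5.0002) = 60.9445°; ψ = atan2(-5.0000,9.0001) = -29.0543°
θ_1 = β − ψ = 89.9989°
θ_3 = φ − θ_1 − θ_2 = -150.0000° (wrapped to (-180°,180°])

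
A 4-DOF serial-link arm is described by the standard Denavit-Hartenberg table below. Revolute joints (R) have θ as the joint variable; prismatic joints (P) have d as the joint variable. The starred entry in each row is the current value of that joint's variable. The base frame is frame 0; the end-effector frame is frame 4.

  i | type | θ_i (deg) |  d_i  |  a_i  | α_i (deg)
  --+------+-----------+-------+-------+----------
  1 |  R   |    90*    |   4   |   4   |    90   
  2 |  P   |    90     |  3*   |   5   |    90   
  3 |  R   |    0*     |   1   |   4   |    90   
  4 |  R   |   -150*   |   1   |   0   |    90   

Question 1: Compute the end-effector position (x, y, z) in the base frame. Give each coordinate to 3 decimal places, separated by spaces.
2.000 5.000 13.000

after link 1: o_1 = (0.0000, 4.0000, 4.0000)
after link 2: o_2 = (3.0000, 4.0000, 9.0000)
after link 3: o_3 = (3.0000, 5.0000, 13.0000)
after link 4: o_4 = (2.0000, 5.0000, 13.0000)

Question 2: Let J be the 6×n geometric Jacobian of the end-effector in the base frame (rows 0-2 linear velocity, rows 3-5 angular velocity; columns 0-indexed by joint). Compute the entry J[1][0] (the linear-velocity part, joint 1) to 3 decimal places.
axis z_0 = ẑ; lever o_n−o_0 = (2.0000,5.0000,13.0000)
cross product → J_v[:, 0] = (-5.0000,2.0000,0.0000)
J_ω[:, 0] = z_0
entry J[1][0] = 2.0000

2.000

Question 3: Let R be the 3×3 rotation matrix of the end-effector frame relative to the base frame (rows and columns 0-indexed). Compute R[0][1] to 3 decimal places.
End-effector y-axis (col 1 of R) = (-1.0000,0.0000,-0.0000)
R[0][1] = -1.0000

-1.000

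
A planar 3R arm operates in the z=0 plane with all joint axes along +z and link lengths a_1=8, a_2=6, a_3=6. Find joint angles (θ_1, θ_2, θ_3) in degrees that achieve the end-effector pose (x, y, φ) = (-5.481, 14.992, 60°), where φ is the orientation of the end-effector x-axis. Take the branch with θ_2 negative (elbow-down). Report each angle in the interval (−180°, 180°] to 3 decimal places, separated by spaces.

wrist centre = target − a_3·(cos φ, sin φ) = (-8.4810, 9.7958)
cos θ_2 = (167.8860−8²−6²)/(2·8·6) = 0.7071; θ_2 = -44.9968° (elbow-down)
β = atan2(9.7958,-8.4810) = 130.8852°; ψ = atan2(-4.2424,12.2429) = -19.1122°
θ_1 = β − ψ = 149.9974°
θ_3 = φ − θ_1 − θ_2 = -45.0006° (wrapped to (-180°,180°])

149.997 -44.997 -45.001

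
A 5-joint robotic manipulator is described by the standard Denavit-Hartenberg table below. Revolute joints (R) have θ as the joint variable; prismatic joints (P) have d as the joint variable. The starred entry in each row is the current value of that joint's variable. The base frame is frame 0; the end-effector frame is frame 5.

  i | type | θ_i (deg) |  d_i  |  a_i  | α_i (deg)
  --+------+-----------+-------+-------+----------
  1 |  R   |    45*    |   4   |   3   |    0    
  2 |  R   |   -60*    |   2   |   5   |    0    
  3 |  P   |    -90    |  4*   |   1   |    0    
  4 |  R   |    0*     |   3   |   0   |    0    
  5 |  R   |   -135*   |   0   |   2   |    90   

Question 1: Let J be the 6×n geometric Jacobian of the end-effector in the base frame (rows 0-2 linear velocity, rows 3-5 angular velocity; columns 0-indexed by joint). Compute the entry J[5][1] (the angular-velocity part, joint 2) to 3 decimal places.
axis z_1 = (0.0000,0.0000,1.0000); lever o_n−o_1 = (3.5708,-0.5280,9.0000)
cross product → J_v[:, 1] = (0.5280,3.5708,-0.0000)
J_ω[:, 1] = z_1
entry J[5][1] = 1.0000

1.000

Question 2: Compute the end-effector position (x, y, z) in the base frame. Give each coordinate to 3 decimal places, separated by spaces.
after link 1: o_1 = (2.1213, 2.1213, 4.0000)
after link 2: o_2 = (6.9509, 0.8272, 6.0000)
after link 3: o_3 = (6.6921, -0.1387, 10.0000)
after link 4: o_4 = (6.6921, -0.1387, 13.0000)
after link 5: o_5 = (5.6921, 1.5934, 13.0000)

5.692 1.593 13.000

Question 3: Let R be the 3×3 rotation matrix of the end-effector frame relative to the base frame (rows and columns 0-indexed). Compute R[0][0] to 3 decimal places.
-0.500

End-effector x-axis (col 0 of R) = (-0.5000,0.8660,0.0000)
R[0][0] = -0.5000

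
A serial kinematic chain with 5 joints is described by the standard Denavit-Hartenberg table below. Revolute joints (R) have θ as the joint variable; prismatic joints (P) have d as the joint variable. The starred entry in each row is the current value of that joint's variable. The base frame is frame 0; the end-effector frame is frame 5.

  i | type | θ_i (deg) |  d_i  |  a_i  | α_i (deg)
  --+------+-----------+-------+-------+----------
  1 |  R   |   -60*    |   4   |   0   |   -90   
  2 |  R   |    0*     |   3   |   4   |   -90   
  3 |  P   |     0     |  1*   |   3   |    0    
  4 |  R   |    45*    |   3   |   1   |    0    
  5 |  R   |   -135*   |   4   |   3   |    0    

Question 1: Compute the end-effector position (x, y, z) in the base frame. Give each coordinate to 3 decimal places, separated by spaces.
after link 1: o_1 = (0.0000, 0.0000, 4.0000)
after link 2: o_2 = (4.5981, -1.9641, 4.0000)
after link 3: o_3 = (6.0981, -4.5622, 3.0000)
after link 4: o_4 = (5.8393, -5.5281, -0.0000)
after link 5: o_5 = (8.4373, -4.0281, -4.0000)

8.437 -4.028 -4.000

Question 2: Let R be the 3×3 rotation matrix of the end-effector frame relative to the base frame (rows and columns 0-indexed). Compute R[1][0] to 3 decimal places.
0.500

End-effector x-axis (col 0 of R) = (0.8660,0.5000,0.0000)
R[1][0] = 0.5000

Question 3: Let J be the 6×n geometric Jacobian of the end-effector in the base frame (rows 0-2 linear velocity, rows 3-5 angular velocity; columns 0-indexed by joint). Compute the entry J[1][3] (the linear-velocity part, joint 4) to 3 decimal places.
axis z_3 = (0.0000,0.0000,-1.0000); lever o_n−o_3 = (2.3393,0.5341,-7.0000)
cross product → J_v[:, 3] = (0.5341,-2.3393,-0.0000)
J_ω[:, 3] = z_3
entry J[1][3] = -2.3393

-2.339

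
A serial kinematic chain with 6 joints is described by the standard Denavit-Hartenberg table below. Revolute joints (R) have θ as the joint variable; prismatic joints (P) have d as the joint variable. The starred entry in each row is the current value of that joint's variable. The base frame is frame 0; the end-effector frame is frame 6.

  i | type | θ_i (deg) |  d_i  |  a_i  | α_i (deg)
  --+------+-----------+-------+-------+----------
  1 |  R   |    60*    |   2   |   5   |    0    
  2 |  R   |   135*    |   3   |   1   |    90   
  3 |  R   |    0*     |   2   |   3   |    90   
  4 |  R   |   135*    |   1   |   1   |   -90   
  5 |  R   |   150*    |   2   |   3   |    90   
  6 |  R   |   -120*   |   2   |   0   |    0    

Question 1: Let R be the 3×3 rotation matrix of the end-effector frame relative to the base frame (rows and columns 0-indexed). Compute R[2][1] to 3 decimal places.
End-effector y-axis (col 1 of R) = (-0.8080,-0.3995,0.4330)
R[2][1] = 0.4330

0.433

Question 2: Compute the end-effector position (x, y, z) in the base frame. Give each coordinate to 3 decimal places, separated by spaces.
-0.448 3.709 7.232

after link 1: o_1 = (2.5000, 4.3301, 2.0000)
after link 2: o_2 = (1.5341, 4.0713, 5.0000)
after link 3: o_3 = (-1.8813, 5.2267, 5.0000)
after link 4: o_4 = (-1.3813, 6.0927, 4.0000)
after link 5: o_5 = (-0.9483, 2.8427, 5.5000)
after link 6: o_6 = (-0.4483, 3.7088, 7.2321)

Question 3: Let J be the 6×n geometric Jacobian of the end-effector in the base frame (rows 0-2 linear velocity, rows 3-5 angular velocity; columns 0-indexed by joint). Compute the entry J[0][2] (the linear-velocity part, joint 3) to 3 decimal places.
2.156

axis z_2 = (-0.2588,0.9659,0.0000); lever o_n−o_2 = (-1.9824,-0.3626,2.2321)
cross product → J_v[:, 2] = (2.1560,0.5777,2.0087)
J_ω[:, 2] = z_2
entry J[0][2] = 2.1560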